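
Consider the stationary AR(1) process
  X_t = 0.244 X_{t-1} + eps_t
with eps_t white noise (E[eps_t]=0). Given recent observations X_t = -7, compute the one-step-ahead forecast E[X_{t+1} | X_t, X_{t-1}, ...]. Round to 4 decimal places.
E[X_{t+1} \mid \mathcal F_t] = -1.7080

For an AR(p) model X_t = c + sum_i phi_i X_{t-i} + eps_t, the
one-step-ahead conditional mean is
  E[X_{t+1} | X_t, ...] = c + sum_i phi_i X_{t+1-i}.
Substitute known values:
  E[X_{t+1} | ...] = (0.244) * (-7)
                   = -1.7080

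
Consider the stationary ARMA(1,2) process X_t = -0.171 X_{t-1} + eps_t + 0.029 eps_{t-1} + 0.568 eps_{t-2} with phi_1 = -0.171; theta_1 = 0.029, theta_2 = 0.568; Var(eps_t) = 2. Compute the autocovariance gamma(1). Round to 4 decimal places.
\gamma(1) = -0.5758

Multiply the model equation by X_{t-k} and take expectations. With theta_0 = psi_0 = 1 and psi_j the MA(infinity) weights, this gives
  gamma(k) - sum_i phi_i gamma(k-i) = c_k,
  c_k = sigma^2 * sum_{j=k..q} theta_j psi_{j-k}   (c_k = 0 for k > q),
using gamma(-m) = gamma(m).
psi-weights needed (psi_j = theta_j + sum_i phi_i psi_{j-i}):
  psi_1 = theta_1 + phi_1 = 0.029 + (-0.171) = -0.142
  psi_2 = theta_2 + phi_1 psi_1 = 0.568 + (-0.171)(-0.142) = 0.592282
Right-hand sides:
  c_0 = sigma^2 (1 + theta_1 psi_1 + theta_2 psi_2) = 2 * (1 + (0.029)(-0.142) + (0.568)(0.592282)) = 2 * 1.332298 = 2.664596
  c_1 = sigma^2 (theta_1 + theta_2 psi_1) = 2 * (0.029 + (0.568)(-0.142)) = -0.103312
  c_2 = sigma^2 theta_2 = 2 * (0.568) = 1.136
Equations for k = 0 and k = 1 (AR order 1):
  gamma(0) = phi_1 gamma(1) + c_0
  gamma(1) = phi_1 gamma(0) + c_1
Substituting the second into the first: gamma(0) (1 - phi_1^2) = c_0 + phi_1 c_1, so
  gamma(0) = (c_0 + phi_1 c_1) / (1 - phi_1^2) = (2.664596 + (-0.171)(-0.103312)) / (1 - (-0.171)^2) = 2.682263 / 0.970759 = 2.763057.
  gamma(1) = phi_1 gamma(0) + c_1 = (-0.171)(2.763057) + (-0.103312) = -0.575795.
Therefore gamma(1) = -0.5758 (to 4 decimal places).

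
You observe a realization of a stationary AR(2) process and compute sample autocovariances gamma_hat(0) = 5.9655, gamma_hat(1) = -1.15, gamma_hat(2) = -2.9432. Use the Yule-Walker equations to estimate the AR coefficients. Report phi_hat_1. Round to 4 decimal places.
\hat\phi_{1} = -0.2990

The Yule-Walker equations for an AR(p) process read, in matrix form,
  Gamma_p phi = r_p,   with   (Gamma_p)_{ij} = gamma(|i - j|),
                       (r_p)_i = gamma(i),   i,j = 1..p.
Substitute the sample gammas (Toeplitz matrix and right-hand side of size 2):
  Gamma_p = [[5.9655, -1.15], [-1.15, 5.9655]]
  r_p     = [-1.15, -2.9432]
Written out:
  5.9655 phi_1 - 1.15 phi_2 = -1.15
  -1.15 phi_1 + 5.9655 phi_2 = -2.9432
Solve by Cramer's rule:
  det = gamma(0)^2 - gamma(1)^2 = (5.9655)^2 - (-1.15)^2 = 35.58719025 - 1.3225 = 34.26469025
  phi_hat_1 = [gamma(1) gamma(0) - gamma(1) gamma(2)] / det = [(-1.15)(5.9655) - (-1.15)(-2.9432)] / 34.26469025 = -10.245005 / 34.26469025 = -0.299
  phi_hat_2 = [gamma(0) gamma(2) - gamma(1)^2] / det = [(5.9655)(-2.9432) - (-1.15)^2] / 34.26469025 = -18.8801596 / 34.26469025 = -0.551
So phi_hat = [-0.2990, -0.5510].
Therefore phi_hat_1 = -0.2990.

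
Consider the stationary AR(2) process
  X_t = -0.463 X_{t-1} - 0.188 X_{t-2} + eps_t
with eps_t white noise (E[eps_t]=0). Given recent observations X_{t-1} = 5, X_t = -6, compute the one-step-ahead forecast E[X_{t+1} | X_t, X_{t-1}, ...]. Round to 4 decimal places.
E[X_{t+1} \mid \mathcal F_t] = 1.8380

For an AR(p) model X_t = c + sum_i phi_i X_{t-i} + eps_t, the
one-step-ahead conditional mean is
  E[X_{t+1} | X_t, ...] = c + sum_i phi_i X_{t+1-i}.
Substitute known values:
  E[X_{t+1} | ...] = (-0.463) * (-6) + (-0.188) * (5)
                   = 1.8380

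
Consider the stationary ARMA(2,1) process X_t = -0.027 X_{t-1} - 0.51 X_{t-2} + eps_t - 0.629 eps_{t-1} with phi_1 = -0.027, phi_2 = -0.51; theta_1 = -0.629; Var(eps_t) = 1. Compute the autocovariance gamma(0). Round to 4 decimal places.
\gamma(0) = 1.9173

Multiply the model equation by X_{t-k} and take expectations. With theta_0 = psi_0 = 1 and psi_j the MA(infinity) weights, this gives
  gamma(k) - sum_i phi_i gamma(k-i) = c_k,
  c_k = sigma^2 * sum_{j=k..q} theta_j psi_{j-k}   (c_k = 0 for k > q),
using gamma(-m) = gamma(m).
psi-weights needed (psi_j = theta_j + sum_i phi_i psi_{j-i}):
  psi_1 = theta_1 + phi_1 = -0.629 + (-0.027) = -0.656
Right-hand sides:
  c_0 = sigma^2 (1 + theta_1 psi_1) = 1 * (1 + (-0.629)(-0.656)) = 1 * 1.412624 = 1.412624
  c_1 = sigma^2 theta_1 = 1 * (-0.629) = -0.629
  c_2 = 0
Equations for k = 0, 1, 2 (AR order 2, c_2 = 0):
  (E0) gamma(0) = phi_1 gamma(1) + phi_2 gamma(2) + c_0
  (E1) gamma(1) = phi_1 gamma(0) + phi_2 gamma(1) + c_1
  (E2) gamma(2) = phi_1 gamma(1) + phi_2 gamma(0)
From (E1): gamma(1) = A gamma(0) + B with
  A = phi_1 / (1 - phi_2) = -0.027 / 1.51 = -0.017881,   B = c_1 / (1 - phi_2) = -0.629 / 1.51 = -0.416556.
Insert (E2) into (E0): gamma(0) (1 - phi_2^2) = phi_1 (1 + phi_2) gamma(1) + c_0.
  phi_1 (1 + phi_2) = (-0.027)(0.49) = -0.01323,   1 - phi_2^2 = 0.7399.
Replace gamma(1) by A gamma(0) + B and collect gamma(0):
  gamma(0) [0.7399 - (-0.01323)(-0.017881)] = (-0.01323)(-0.416556) + 1.412624
  gamma(0) * 0.739663 = 1.418135
  gamma(0) = 1.418135 / 0.739663 = 1.917271.
Therefore gamma(0) = 1.9173 (to 4 decimal places).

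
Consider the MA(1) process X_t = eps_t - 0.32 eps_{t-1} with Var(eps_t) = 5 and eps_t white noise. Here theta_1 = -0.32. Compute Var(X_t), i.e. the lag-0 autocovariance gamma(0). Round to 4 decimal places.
\gamma(0) = 5.5120

For an MA(q) process X_t = eps_t + sum_i theta_i eps_{t-i} with
Var(eps_t) = sigma^2, the variance is
  gamma(0) = sigma^2 * (1 + sum_i theta_i^2).
  sum_i theta_i^2 = (-0.32)^2 = 0.1024.
  gamma(0) = 5 * (1 + 0.1024) = 5 * 1.1024 = 5.512, which rounds to 5.5120.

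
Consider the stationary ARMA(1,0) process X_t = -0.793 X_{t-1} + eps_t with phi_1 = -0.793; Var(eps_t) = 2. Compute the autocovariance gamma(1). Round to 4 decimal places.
\gamma(1) = -4.2732

Multiply the model equation by X_{t-k} and take expectations. With theta_0 = psi_0 = 1 and psi_j the MA(infinity) weights, this gives
  gamma(k) - sum_i phi_i gamma(k-i) = c_k,
  c_k = sigma^2 * sum_{j=k..q} theta_j psi_{j-k}   (c_k = 0 for k > q),
using gamma(-m) = gamma(m).
Pure AR (q = 0): c_0 = sigma^2 = 2, c_k = 0 for k >= 1.
Equations for k = 0 and k = 1 (AR order 1):
  gamma(0) = phi_1 gamma(1) + c_0
  gamma(1) = phi_1 gamma(0) + c_1
Substituting the second into the first: gamma(0) (1 - phi_1^2) = c_0 + phi_1 c_1, so
  gamma(0) = c_0 / (1 - phi_1^2) = 2 / (1 - (-0.793)^2) = 2 / 0.371151 = 5.388642.
  gamma(1) = phi_1 gamma(0) = (-0.793)(5.388642) = -4.273193.
Therefore gamma(1) = -4.2732 (to 4 decimal places).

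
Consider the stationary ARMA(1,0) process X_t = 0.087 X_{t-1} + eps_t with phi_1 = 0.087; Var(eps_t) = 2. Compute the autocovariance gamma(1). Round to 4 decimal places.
\gamma(1) = 0.1753

Multiply the model equation by X_{t-k} and take expectations. With theta_0 = psi_0 = 1 and psi_j the MA(infinity) weights, this gives
  gamma(k) - sum_i phi_i gamma(k-i) = c_k,
  c_k = sigma^2 * sum_{j=k..q} theta_j psi_{j-k}   (c_k = 0 for k > q),
using gamma(-m) = gamma(m).
Pure AR (q = 0): c_0 = sigma^2 = 2, c_k = 0 for k >= 1.
Equations for k = 0 and k = 1 (AR order 1):
  gamma(0) = phi_1 gamma(1) + c_0
  gamma(1) = phi_1 gamma(0) + c_1
Substituting the second into the first: gamma(0) (1 - phi_1^2) = c_0 + phi_1 c_1, so
  gamma(0) = c_0 / (1 - phi_1^2) = 2 / (1 - (0.087)^2) = 2 / 0.992431 = 2.015253.
  gamma(1) = phi_1 gamma(0) = (0.087)(2.015253) = 0.175327.
Therefore gamma(1) = 0.1753 (to 4 decimal places).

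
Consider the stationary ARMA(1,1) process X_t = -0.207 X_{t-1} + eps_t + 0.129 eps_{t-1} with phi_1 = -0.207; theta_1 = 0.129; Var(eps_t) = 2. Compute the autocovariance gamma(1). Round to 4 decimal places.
\gamma(1) = -0.1586

Multiply the model equation by X_{t-k} and take expectations. With theta_0 = psi_0 = 1 and psi_j the MA(infinity) weights, this gives
  gamma(k) - sum_i phi_i gamma(k-i) = c_k,
  c_k = sigma^2 * sum_{j=k..q} theta_j psi_{j-k}   (c_k = 0 for k > q),
using gamma(-m) = gamma(m).
psi-weights needed (psi_j = theta_j + sum_i phi_i psi_{j-i}):
  psi_1 = theta_1 + phi_1 = 0.129 + (-0.207) = -0.078
Right-hand sides:
  c_0 = sigma^2 (1 + theta_1 psi_1) = 2 * (1 + (0.129)(-0.078)) = 2 * 0.989938 = 1.979876
  c_1 = sigma^2 theta_1 = 2 * (0.129) = 0.258
  c_2 = 0
Equations for k = 0 and k = 1 (AR order 1):
  gamma(0) = phi_1 gamma(1) + c_0
  gamma(1) = phi_1 gamma(0) + c_1
Substituting the second into the first: gamma(0) (1 - phi_1^2) = c_0 + phi_1 c_1, so
  gamma(0) = (c_0 + phi_1 c_1) / (1 - phi_1^2) = (1.979876 + (-0.207)(0.258)) / (1 - (-0.207)^2) = 1.92647 / 0.957151 = 2.012713.
  gamma(1) = phi_1 gamma(0) + c_1 = (-0.207)(2.012713) + (0.258) = -0.158632.
Therefore gamma(1) = -0.1586 (to 4 decimal places).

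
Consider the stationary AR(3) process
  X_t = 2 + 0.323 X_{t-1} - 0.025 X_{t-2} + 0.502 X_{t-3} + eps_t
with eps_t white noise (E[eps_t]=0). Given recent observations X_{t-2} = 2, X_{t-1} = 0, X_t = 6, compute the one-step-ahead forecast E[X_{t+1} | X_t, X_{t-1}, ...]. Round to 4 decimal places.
E[X_{t+1} \mid \mathcal F_t] = 4.9420

For an AR(p) model X_t = c + sum_i phi_i X_{t-i} + eps_t, the
one-step-ahead conditional mean is
  E[X_{t+1} | X_t, ...] = c + sum_i phi_i X_{t+1-i}.
Substitute known values:
  E[X_{t+1} | ...] = 2 + (0.323) * (6) + (-0.025) * (0) + (0.502) * (2)
                   = 4.9420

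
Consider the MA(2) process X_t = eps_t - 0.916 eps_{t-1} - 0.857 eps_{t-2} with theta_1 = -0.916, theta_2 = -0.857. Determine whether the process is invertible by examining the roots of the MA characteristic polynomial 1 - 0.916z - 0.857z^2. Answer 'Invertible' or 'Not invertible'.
\text{Not invertible}

The MA(q) characteristic polynomial is P(z) = 1 - 0.916z - 0.857z^2.
Invertibility requires all roots to lie outside the unit circle, i.e. |z| > 1 for every root.
Set 1 + (-0.916) z + (-0.857) z^2 = 0, i.e. a z^2 + b z + c = 0 with a = -0.857, b = -0.916, c = 1.
Discriminant D = b^2 - 4ac = (-0.916)^2 - 4*(-0.857)*1 = 0.839056 - (-3.428) = 4.267056.
D >= 0, so the roots are real: z = (-b +/- sqrt(D)) / (2a) = (0.916 +/- 2.065685) / (-1.714).
  z_1 = (0.916 + 2.065685) / (-1.714) = -1.7396,   |z_1| = 1.7396.
  z_2 = (0.916 - 2.065685) / (-1.714) = 0.6708,   |z_2| = 0.6708.
Moduli of all roots: 1.7396, 0.6708.
All moduli strictly greater than 1? No.
Verdict: Not invertible.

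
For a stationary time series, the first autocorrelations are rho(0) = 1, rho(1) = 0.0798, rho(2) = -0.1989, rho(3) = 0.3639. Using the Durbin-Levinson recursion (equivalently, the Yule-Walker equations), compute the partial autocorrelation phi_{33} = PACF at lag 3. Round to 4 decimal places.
\phi_{33} = 0.4200

The PACF at lag k is phi_{kk}, the last component of the solution
to the Yule-Walker system G_k phi = r_k where
  (G_k)_{ij} = rho(|i - j|), (r_k)_i = rho(i), i,j = 1..k.
Equivalently, Durbin-Levinson gives phi_{kk} iteratively:
  phi_{11} = rho(1)
  phi_{kk} = [rho(k) - sum_{j=1..k-1} phi_{k-1,j} rho(k-j)]
            / [1 - sum_{j=1..k-1} phi_{k-1,j} rho(j)],
  phi_{k,j} = phi_{k-1,j} - phi_{kk} phi_{k-1,k-j},  j = 1..k-1.
Step k = 1:
  phi_11 = rho(1) = 0.0798.
Step k = 2:
  phi_22 = [rho(2) - phi_11 rho(1)] / [1 - phi_11 rho(1)] = [-0.1989 - (0.0798)(0.0798)] / [1 - (0.0798)(0.0798)]
         = -0.20526804 / 0.99363196 = -0.206584.
  Update: phi_21 = phi_11 - phi_22 phi_11 = 0.0798 - (-0.206584)(0.0798) = 0.096285.
Step k = 3:
  phi_33 = [rho(3) - phi_21 rho(2) - phi_22 rho(1)] / [1 - phi_21 rho(1) - phi_22 rho(2)]
    numerator   = 0.3639 - (0.096285)(-0.1989) - (-0.206584)(0.0798) = 0.39953653
    denominator = 1 - (0.096285)(0.0798) - (-0.206584)(-0.1989) = 0.95122695
  phi_33 = 0.39953653 / 0.95122695 = 0.42.
Therefore phi_{33} = 0.4200.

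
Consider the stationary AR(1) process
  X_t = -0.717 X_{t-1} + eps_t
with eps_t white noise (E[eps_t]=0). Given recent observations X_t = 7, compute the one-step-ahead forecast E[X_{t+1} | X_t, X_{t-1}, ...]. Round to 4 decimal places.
E[X_{t+1} \mid \mathcal F_t] = -5.0190

For an AR(p) model X_t = c + sum_i phi_i X_{t-i} + eps_t, the
one-step-ahead conditional mean is
  E[X_{t+1} | X_t, ...] = c + sum_i phi_i X_{t+1-i}.
Substitute known values:
  E[X_{t+1} | ...] = (-0.717) * (7)
                   = -5.0190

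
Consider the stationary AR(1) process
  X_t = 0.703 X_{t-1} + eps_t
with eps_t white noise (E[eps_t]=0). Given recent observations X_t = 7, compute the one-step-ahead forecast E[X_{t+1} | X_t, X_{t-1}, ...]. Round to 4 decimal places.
E[X_{t+1} \mid \mathcal F_t] = 4.9210

For an AR(p) model X_t = c + sum_i phi_i X_{t-i} + eps_t, the
one-step-ahead conditional mean is
  E[X_{t+1} | X_t, ...] = c + sum_i phi_i X_{t+1-i}.
Substitute known values:
  E[X_{t+1} | ...] = (0.703) * (7)
                   = 4.9210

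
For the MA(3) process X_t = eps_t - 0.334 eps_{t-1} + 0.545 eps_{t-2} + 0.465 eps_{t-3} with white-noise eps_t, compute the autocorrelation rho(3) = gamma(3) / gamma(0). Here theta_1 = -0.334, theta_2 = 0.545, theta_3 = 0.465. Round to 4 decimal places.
\rho(3) = 0.2862

For an MA(q) process with theta_0 = 1, the autocovariance is
  gamma(k) = sigma^2 * sum_{i=0..q-k} theta_i * theta_{i+k},
and rho(k) = gamma(k) / gamma(0). Sigma^2 cancels.
  numerator   = (1)*(0.465) = 0.465.
  denominator = (1)^2 + (-0.334)^2 + (0.545)^2 + (0.465)^2 = 1.624806.
  rho(3) = 0.465 / 1.624806 = 0.2862.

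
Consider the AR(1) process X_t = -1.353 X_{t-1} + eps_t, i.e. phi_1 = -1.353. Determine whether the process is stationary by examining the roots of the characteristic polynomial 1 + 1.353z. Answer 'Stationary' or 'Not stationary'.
\text{Not stationary}

The AR(p) characteristic polynomial is P(z) = 1 + 1.353z.
Stationarity requires all roots to lie outside the unit circle, i.e. |z| > 1 for every root.
This is linear in z: 1 + (1.353) z = 0  =>  z = -1/(1.353) = -0.739098,  |z| = 0.739098.
Moduli of all roots: 0.7391.
All moduli strictly greater than 1? No.
Verdict: Not stationary.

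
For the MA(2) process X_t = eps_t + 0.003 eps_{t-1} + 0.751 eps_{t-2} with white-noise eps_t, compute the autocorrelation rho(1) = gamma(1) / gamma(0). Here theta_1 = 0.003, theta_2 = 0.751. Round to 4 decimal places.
\rho(1) = 0.0034

For an MA(q) process with theta_0 = 1, the autocovariance is
  gamma(k) = sigma^2 * sum_{i=0..q-k} theta_i * theta_{i+k},
and rho(k) = gamma(k) / gamma(0). Sigma^2 cancels.
  numerator   = (1)*(0.003) + (0.003)*(0.751) = 0.005253.
  denominator = (1)^2 + (0.003)^2 + (0.751)^2 = 1.56401.
  rho(1) = 0.005253 / 1.56401 = 0.0034.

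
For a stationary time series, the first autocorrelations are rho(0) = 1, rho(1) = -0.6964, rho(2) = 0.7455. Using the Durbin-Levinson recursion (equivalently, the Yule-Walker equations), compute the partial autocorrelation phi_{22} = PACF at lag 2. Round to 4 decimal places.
\phi_{22} = 0.5059

The PACF at lag k is phi_{kk}, the last component of the solution
to the Yule-Walker system G_k phi = r_k where
  (G_k)_{ij} = rho(|i - j|), (r_k)_i = rho(i), i,j = 1..k.
Equivalently, Durbin-Levinson gives phi_{kk} iteratively:
  phi_{11} = rho(1)
  phi_{kk} = [rho(k) - sum_{j=1..k-1} phi_{k-1,j} rho(k-j)]
            / [1 - sum_{j=1..k-1} phi_{k-1,j} rho(j)],
  phi_{k,j} = phi_{k-1,j} - phi_{kk} phi_{k-1,k-j},  j = 1..k-1.
Step k = 1:
  phi_11 = rho(1) = -0.6964.
Step k = 2:
  phi_22 = [rho(2) - phi_11 rho(1)] / [1 - phi_11 rho(1)] = [0.7455 - (-0.6964)(-0.6964)] / [1 - (-0.6964)(-0.6964)]
         = 0.26052704 / 0.51502704 = 0.5059.
Therefore phi_{22} = 0.5059.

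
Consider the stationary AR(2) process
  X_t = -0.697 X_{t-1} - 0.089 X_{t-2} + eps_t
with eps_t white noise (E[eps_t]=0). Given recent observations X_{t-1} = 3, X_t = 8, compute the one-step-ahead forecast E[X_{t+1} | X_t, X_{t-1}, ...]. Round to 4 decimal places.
E[X_{t+1} \mid \mathcal F_t] = -5.8430

For an AR(p) model X_t = c + sum_i phi_i X_{t-i} + eps_t, the
one-step-ahead conditional mean is
  E[X_{t+1} | X_t, ...] = c + sum_i phi_i X_{t+1-i}.
Substitute known values:
  E[X_{t+1} | ...] = (-0.697) * (8) + (-0.089) * (3)
                   = -5.8430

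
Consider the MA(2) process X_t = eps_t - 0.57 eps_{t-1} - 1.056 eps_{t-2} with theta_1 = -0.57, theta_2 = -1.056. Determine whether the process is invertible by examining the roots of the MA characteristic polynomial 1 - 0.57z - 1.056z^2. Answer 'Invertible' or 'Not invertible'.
\text{Not invertible}

The MA(q) characteristic polynomial is P(z) = 1 - 0.57z - 1.056z^2.
Invertibility requires all roots to lie outside the unit circle, i.e. |z| > 1 for every root.
Set 1 + (-0.57) z + (-1.056) z^2 = 0, i.e. a z^2 + b z + c = 0 with a = -1.056, b = -0.57, c = 1.
Discriminant D = b^2 - 4ac = (-0.57)^2 - 4*(-1.056)*1 = 0.3249 - (-4.224) = 4.5489.
D >= 0, so the roots are real: z = (-b +/- sqrt(D)) / (2a) = (0.57 +/- 2.132815) / (-2.112).
  z_1 = (0.57 + 2.132815) / (-2.112) = -1.2797,   |z_1| = 1.2797.
  z_2 = (0.57 - 2.132815) / (-2.112) = 0.74,   |z_2| = 0.74.
Moduli of all roots: 1.2797, 0.7400.
All moduli strictly greater than 1? No.
Verdict: Not invertible.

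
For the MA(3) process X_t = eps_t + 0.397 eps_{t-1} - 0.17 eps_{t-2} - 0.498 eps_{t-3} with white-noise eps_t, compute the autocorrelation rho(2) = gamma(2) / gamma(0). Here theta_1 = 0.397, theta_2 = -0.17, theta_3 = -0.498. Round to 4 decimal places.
\rho(2) = -0.2563

For an MA(q) process with theta_0 = 1, the autocovariance is
  gamma(k) = sigma^2 * sum_{i=0..q-k} theta_i * theta_{i+k},
and rho(k) = gamma(k) / gamma(0). Sigma^2 cancels.
  numerator   = (1)*(-0.17) + (0.397)*(-0.498) = -0.367706.
  denominator = (1)^2 + (0.397)^2 + (-0.17)^2 + (-0.498)^2 = 1.434513.
  rho(2) = -0.367706 / 1.434513 = -0.2563.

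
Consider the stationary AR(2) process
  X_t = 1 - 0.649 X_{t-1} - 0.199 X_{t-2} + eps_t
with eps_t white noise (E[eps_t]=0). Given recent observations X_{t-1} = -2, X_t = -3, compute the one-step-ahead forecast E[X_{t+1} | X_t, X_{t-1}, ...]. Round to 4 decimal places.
E[X_{t+1} \mid \mathcal F_t] = 3.3450

For an AR(p) model X_t = c + sum_i phi_i X_{t-i} + eps_t, the
one-step-ahead conditional mean is
  E[X_{t+1} | X_t, ...] = c + sum_i phi_i X_{t+1-i}.
Substitute known values:
  E[X_{t+1} | ...] = 1 + (-0.649) * (-3) + (-0.199) * (-2)
                   = 3.3450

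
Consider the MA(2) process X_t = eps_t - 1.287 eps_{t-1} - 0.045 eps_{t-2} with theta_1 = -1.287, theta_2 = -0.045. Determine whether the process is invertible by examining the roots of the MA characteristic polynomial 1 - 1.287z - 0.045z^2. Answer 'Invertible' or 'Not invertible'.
\text{Not invertible}

The MA(q) characteristic polynomial is P(z) = 1 - 1.287z - 0.045z^2.
Invertibility requires all roots to lie outside the unit circle, i.e. |z| > 1 for every root.
Set 1 + (-1.287) z + (-0.045) z^2 = 0, i.e. a z^2 + b z + c = 0 with a = -0.045, b = -1.287, c = 1.
Discriminant D = b^2 - 4ac = (-1.287)^2 - 4*(-0.045)*1 = 1.656369 - (-0.18) = 1.836369.
D >= 0, so the roots are real: z = (-b +/- sqrt(D)) / (2a) = (1.287 +/- 1.355127) / (-0.09).
  z_1 = (1.287 + 1.355127) / (-0.09) = -29.357,   |z_1| = 29.357.
  z_2 = (1.287 - 1.355127) / (-0.09) = 0.757,   |z_2| = 0.757.
Moduli of all roots: 29.3570, 0.7570.
All moduli strictly greater than 1? No.
Verdict: Not invertible.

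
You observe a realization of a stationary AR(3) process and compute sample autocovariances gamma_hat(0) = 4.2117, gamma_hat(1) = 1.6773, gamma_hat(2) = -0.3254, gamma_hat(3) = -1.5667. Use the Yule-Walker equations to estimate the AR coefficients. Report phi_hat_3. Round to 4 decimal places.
\hat\phi_{3} = -0.2850

The Yule-Walker equations for an AR(p) process read, in matrix form,
  Gamma_p phi = r_p,   with   (Gamma_p)_{ij} = gamma(|i - j|),
                       (r_p)_i = gamma(i),   i,j = 1..p.
Substitute the sample gammas (Toeplitz matrix and right-hand side of size 3):
  Gamma_p = [[4.2117, 1.6773, -0.3254], [1.6773, 4.2117, 1.6773], [-0.3254, 1.6773, 4.2117]]
  r_p     = [1.6773, -0.3254, -1.5667]
Written out (R1..R3):
  (R1) 4.2117 phi_1 + 1.6773 phi_2 - 0.3254 phi_3 = 1.6773
  (R2) 1.6773 phi_1 + 4.2117 phi_2 + 1.6773 phi_3 = -0.3254
  (R3) -0.3254 phi_1 + 1.6773 phi_2 + 4.2117 phi_3 = -1.5667
Gaussian elimination:
  R2 <- R2 - (1.6773/4.2117) R1 = R2 - (0.398248) R1:  3.543719 phi_2 + 1.80689 phi_3 = -0.993381
  R3 <- R3 - (-0.3254/4.2117) R1 = R3 - (-0.077261) R1:  1.80689 phi_2 + 4.186559 phi_3 = -1.43711
  R3 <- R3 - (1.80689/3.543719) R2 = R3 - (0.509885) R2:  3.265253 phi_3 = -0.9306
Back-substitution:
  phi_hat_3 = -0.9306 / 3.265253 = -0.285001
  phi_hat_2 = (-0.993381 - (1.80689)(-0.285001)) / 3.543719 = -0.135004
  phi_hat_1 = (1.6773 - (1.6773)(-0.135004) - (-0.3254)(-0.285001)) / 4.2117 = 0.429993
So phi_hat = [0.4300, -0.1350, -0.2850].
Therefore phi_hat_3 = -0.2850.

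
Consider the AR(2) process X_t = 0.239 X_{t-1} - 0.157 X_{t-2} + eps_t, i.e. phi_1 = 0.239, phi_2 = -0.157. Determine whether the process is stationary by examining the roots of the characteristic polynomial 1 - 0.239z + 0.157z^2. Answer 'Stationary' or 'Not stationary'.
\text{Stationary}

The AR(p) characteristic polynomial is P(z) = 1 - 0.239z + 0.157z^2.
Stationarity requires all roots to lie outside the unit circle, i.e. |z| > 1 for every root.
Set 1 + (-0.239) z + (0.157) z^2 = 0, i.e. a z^2 + b z + c = 0 with a = 0.157, b = -0.239, c = 1.
Discriminant D = b^2 - 4ac = (-0.239)^2 - 4*(0.157)*1 = 0.057121 - (0.628) = -0.570879.
D < 0, so the roots are the complex-conjugate pair z = (-b +/- i sqrt(-D)) / (2a) = 0.7611 +/- 2.4063i.
For a conjugate pair |z|^2 = z * conj(z) = (product of roots) = c/a = 1/(0.157) = 6.369427, so |z| = sqrt(6.369427) = 2.5238 for both roots.
Moduli of all roots: 2.5238, 2.5238.
All moduli strictly greater than 1? Yes.
Verdict: Stationary.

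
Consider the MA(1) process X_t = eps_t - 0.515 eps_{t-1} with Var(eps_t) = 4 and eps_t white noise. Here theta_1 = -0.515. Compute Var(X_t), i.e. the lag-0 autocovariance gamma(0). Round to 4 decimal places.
\gamma(0) = 5.0609

For an MA(q) process X_t = eps_t + sum_i theta_i eps_{t-i} with
Var(eps_t) = sigma^2, the variance is
  gamma(0) = sigma^2 * (1 + sum_i theta_i^2).
  sum_i theta_i^2 = (-0.515)^2 = 0.265225.
  gamma(0) = 4 * (1 + 0.265225) = 4 * 1.265225 = 5.0609.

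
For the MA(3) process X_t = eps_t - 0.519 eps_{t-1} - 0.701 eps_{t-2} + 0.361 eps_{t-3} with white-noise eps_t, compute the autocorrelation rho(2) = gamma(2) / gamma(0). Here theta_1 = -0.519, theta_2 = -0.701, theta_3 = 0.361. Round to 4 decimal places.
\rho(2) = -0.4698

For an MA(q) process with theta_0 = 1, the autocovariance is
  gamma(k) = sigma^2 * sum_{i=0..q-k} theta_i * theta_{i+k},
and rho(k) = gamma(k) / gamma(0). Sigma^2 cancels.
  numerator   = (1)*(-0.701) + (-0.519)*(0.361) = -0.888359.
  denominator = (1)^2 + (-0.519)^2 + (-0.701)^2 + (0.361)^2 = 1.891083.
  rho(2) = -0.888359 / 1.891083 = -0.4698.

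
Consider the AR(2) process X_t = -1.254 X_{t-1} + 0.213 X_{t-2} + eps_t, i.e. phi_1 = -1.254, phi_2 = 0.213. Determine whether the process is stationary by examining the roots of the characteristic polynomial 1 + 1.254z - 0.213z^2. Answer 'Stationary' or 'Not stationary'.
\text{Not stationary}

The AR(p) characteristic polynomial is P(z) = 1 + 1.254z - 0.213z^2.
Stationarity requires all roots to lie outside the unit circle, i.e. |z| > 1 for every root.
Set 1 + (1.254) z + (-0.213) z^2 = 0, i.e. a z^2 + b z + c = 0 with a = -0.213, b = 1.254, c = 1.
Discriminant D = b^2 - 4ac = (1.254)^2 - 4*(-0.213)*1 = 1.572516 - (-0.852) = 2.424516.
D >= 0, so the roots are real: z = (-b +/- sqrt(D)) / (2a) = (-1.254 +/- 1.557086) / (-0.426).
  z_1 = (-1.254 + 1.557086) / (-0.426) = -0.7115,   |z_1| = 0.7115.
  z_2 = (-1.254 - 1.557086) / (-0.426) = 6.5988,   |z_2| = 6.5988.
Moduli of all roots: 0.7115, 6.5988.
All moduli strictly greater than 1? No.
Verdict: Not stationary.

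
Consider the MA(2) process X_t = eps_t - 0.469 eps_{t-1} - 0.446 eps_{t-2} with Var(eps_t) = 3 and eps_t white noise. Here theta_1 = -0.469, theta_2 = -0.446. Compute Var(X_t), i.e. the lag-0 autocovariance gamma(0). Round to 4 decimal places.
\gamma(0) = 4.2566

For an MA(q) process X_t = eps_t + sum_i theta_i eps_{t-i} with
Var(eps_t) = sigma^2, the variance is
  gamma(0) = sigma^2 * (1 + sum_i theta_i^2).
  sum_i theta_i^2 = (-0.469)^2 + (-0.446)^2 = 0.219961 + 0.198916 = 0.418877.
  gamma(0) = 3 * (1 + 0.418877) = 3 * 1.418877 = 4.256631, which rounds to 4.2566.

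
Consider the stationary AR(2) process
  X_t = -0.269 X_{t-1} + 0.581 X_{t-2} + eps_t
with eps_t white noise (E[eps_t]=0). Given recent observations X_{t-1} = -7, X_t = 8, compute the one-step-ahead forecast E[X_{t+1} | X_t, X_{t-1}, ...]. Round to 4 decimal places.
E[X_{t+1} \mid \mathcal F_t] = -6.2190

For an AR(p) model X_t = c + sum_i phi_i X_{t-i} + eps_t, the
one-step-ahead conditional mean is
  E[X_{t+1} | X_t, ...] = c + sum_i phi_i X_{t+1-i}.
Substitute known values:
  E[X_{t+1} | ...] = (-0.269) * (8) + (0.581) * (-7)
                   = -6.2190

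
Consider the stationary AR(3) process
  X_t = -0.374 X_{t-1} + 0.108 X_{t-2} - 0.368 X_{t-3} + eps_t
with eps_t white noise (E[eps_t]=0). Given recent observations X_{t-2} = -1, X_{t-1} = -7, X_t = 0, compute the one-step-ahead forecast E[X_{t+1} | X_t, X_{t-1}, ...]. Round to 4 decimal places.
E[X_{t+1} \mid \mathcal F_t] = -0.3880

For an AR(p) model X_t = c + sum_i phi_i X_{t-i} + eps_t, the
one-step-ahead conditional mean is
  E[X_{t+1} | X_t, ...] = c + sum_i phi_i X_{t+1-i}.
Substitute known values:
  E[X_{t+1} | ...] = (-0.374) * (0) + (0.108) * (-7) + (-0.368) * (-1)
                   = -0.3880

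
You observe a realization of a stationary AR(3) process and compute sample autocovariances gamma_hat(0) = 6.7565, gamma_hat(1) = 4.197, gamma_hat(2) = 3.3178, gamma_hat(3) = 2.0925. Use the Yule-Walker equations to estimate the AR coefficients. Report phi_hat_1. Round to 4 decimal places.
\hat\phi_{1} = 0.5290

The Yule-Walker equations for an AR(p) process read, in matrix form,
  Gamma_p phi = r_p,   with   (Gamma_p)_{ij} = gamma(|i - j|),
                       (r_p)_i = gamma(i),   i,j = 1..p.
Substitute the sample gammas (Toeplitz matrix and right-hand side of size 3):
  Gamma_p = [[6.7565, 4.197, 3.3178], [4.197, 6.7565, 4.197], [3.3178, 4.197, 6.7565]]
  r_p     = [4.197, 3.3178, 2.0925]
Written out (R1..R3):
  (R1) 6.7565 phi_1 + 4.197 phi_2 + 3.3178 phi_3 = 4.197
  (R2) 4.197 phi_1 + 6.7565 phi_2 + 4.197 phi_3 = 3.3178
  (R3) 3.3178 phi_1 + 4.197 phi_2 + 6.7565 phi_3 = 2.0925
Gaussian elimination:
  R2 <- R2 - (4.197/6.7565) R1 = R2 - (0.62118) R1:  4.149409 phi_2 + 2.13605 phi_3 = 0.710709
  R3 <- R3 - (3.3178/6.7565) R1 = R3 - (0.491053) R1:  2.13605 phi_2 + 5.127284 phi_3 = 0.03155
  R3 <- R3 - (2.13605/4.149409) R2 = R3 - (0.514784) R2:  4.027679 phi_3 = -0.334312
Back-substitution:
  phi_hat_3 = -0.334312 / 4.027679 = -0.083004
  phi_hat_2 = (0.710709 - (2.13605)(-0.083004)) / 4.149409 = 0.214009
  phi_hat_1 = (4.197 - (4.197)(0.214009) - (3.3178)(-0.083004)) / 6.7565 = 0.529001
So phi_hat = [0.5290, 0.2140, -0.0830].
Therefore phi_hat_1 = 0.5290.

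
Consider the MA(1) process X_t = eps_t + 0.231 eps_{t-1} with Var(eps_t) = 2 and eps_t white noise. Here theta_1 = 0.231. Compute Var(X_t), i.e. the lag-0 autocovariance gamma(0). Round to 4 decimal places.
\gamma(0) = 2.1067

For an MA(q) process X_t = eps_t + sum_i theta_i eps_{t-i} with
Var(eps_t) = sigma^2, the variance is
  gamma(0) = sigma^2 * (1 + sum_i theta_i^2).
  sum_i theta_i^2 = (0.231)^2 = 0.053361.
  gamma(0) = 2 * (1 + 0.053361) = 2 * 1.053361 = 2.106722, which rounds to 2.1067.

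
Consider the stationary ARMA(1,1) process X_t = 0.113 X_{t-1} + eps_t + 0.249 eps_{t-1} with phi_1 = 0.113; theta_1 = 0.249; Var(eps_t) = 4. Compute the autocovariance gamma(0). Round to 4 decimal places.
\gamma(0) = 4.5310

Multiply the model equation by X_{t-k} and take expectations. With theta_0 = psi_0 = 1 and psi_j the MA(infinity) weights, this gives
  gamma(k) - sum_i phi_i gamma(k-i) = c_k,
  c_k = sigma^2 * sum_{j=k..q} theta_j psi_{j-k}   (c_k = 0 for k > q),
using gamma(-m) = gamma(m).
psi-weights needed (psi_j = theta_j + sum_i phi_i psi_{j-i}):
  psi_1 = theta_1 + phi_1 = 0.249 + (0.113) = 0.362
Right-hand sides:
  c_0 = sigma^2 (1 + theta_1 psi_1) = 4 * (1 + (0.249)(0.362)) = 4 * 1.090138 = 4.360552
  c_1 = sigma^2 theta_1 = 4 * (0.249) = 0.996
  c_2 = 0
Equations for k = 0 and k = 1 (AR order 1):
  gamma(0) = phi_1 gamma(1) + c_0
  gamma(1) = phi_1 gamma(0) + c_1
Substituting the second into the first: gamma(0) (1 - phi_1^2) = c_0 + phi_1 c_1, so
  gamma(0) = (c_0 + phi_1 c_1) / (1 - phi_1^2) = (4.360552 + (0.113)(0.996)) / (1 - (0.113)^2) = 4.4731 / 0.987231 = 4.530956.
Therefore gamma(0) = 4.5310 (to 4 decimal places).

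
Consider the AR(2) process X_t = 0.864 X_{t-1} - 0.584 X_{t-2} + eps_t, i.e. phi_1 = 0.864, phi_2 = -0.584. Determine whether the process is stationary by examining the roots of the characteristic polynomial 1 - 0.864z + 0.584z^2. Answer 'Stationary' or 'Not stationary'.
\text{Stationary}

The AR(p) characteristic polynomial is P(z) = 1 - 0.864z + 0.584z^2.
Stationarity requires all roots to lie outside the unit circle, i.e. |z| > 1 for every root.
Set 1 + (-0.864) z + (0.584) z^2 = 0, i.e. a z^2 + b z + c = 0 with a = 0.584, b = -0.864, c = 1.
Discriminant D = b^2 - 4ac = (-0.864)^2 - 4*(0.584)*1 = 0.746496 - (2.336) = -1.589504.
D < 0, so the roots are the complex-conjugate pair z = (-b +/- i sqrt(-D)) / (2a) = 0.7397 +/- 1.0794i.
For a conjugate pair |z|^2 = z * conj(z) = (product of roots) = c/a = 1/(0.584) = 1.712329, so |z| = sqrt(1.712329) = 1.3086 for both roots.
Moduli of all roots: 1.3086, 1.3086.
All moduli strictly greater than 1? Yes.
Verdict: Stationary.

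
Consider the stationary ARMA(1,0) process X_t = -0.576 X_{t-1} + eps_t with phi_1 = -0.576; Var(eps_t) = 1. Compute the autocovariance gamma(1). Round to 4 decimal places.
\gamma(1) = -0.8620

Multiply the model equation by X_{t-k} and take expectations. With theta_0 = psi_0 = 1 and psi_j the MA(infinity) weights, this gives
  gamma(k) - sum_i phi_i gamma(k-i) = c_k,
  c_k = sigma^2 * sum_{j=k..q} theta_j psi_{j-k}   (c_k = 0 for k > q),
using gamma(-m) = gamma(m).
Pure AR (q = 0): c_0 = sigma^2 = 1, c_k = 0 for k >= 1.
Equations for k = 0 and k = 1 (AR order 1):
  gamma(0) = phi_1 gamma(1) + c_0
  gamma(1) = phi_1 gamma(0) + c_1
Substituting the second into the first: gamma(0) (1 - phi_1^2) = c_0 + phi_1 c_1, so
  gamma(0) = c_0 / (1 - phi_1^2) = 1 / (1 - (-0.576)^2) = 1 / 0.668224 = 1.496504.
  gamma(1) = phi_1 gamma(0) = (-0.576)(1.496504) = -0.861986.
Therefore gamma(1) = -0.8620 (to 4 decimal places).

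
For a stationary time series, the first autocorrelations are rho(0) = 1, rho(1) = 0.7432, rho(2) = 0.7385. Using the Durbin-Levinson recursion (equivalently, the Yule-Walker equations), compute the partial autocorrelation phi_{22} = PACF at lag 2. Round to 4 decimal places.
\phi_{22} = 0.4158

The PACF at lag k is phi_{kk}, the last component of the solution
to the Yule-Walker system G_k phi = r_k where
  (G_k)_{ij} = rho(|i - j|), (r_k)_i = rho(i), i,j = 1..k.
Equivalently, Durbin-Levinson gives phi_{kk} iteratively:
  phi_{11} = rho(1)
  phi_{kk} = [rho(k) - sum_{j=1..k-1} phi_{k-1,j} rho(k-j)]
            / [1 - sum_{j=1..k-1} phi_{k-1,j} rho(j)],
  phi_{k,j} = phi_{k-1,j} - phi_{kk} phi_{k-1,k-j},  j = 1..k-1.
Step k = 1:
  phi_11 = rho(1) = 0.7432.
Step k = 2:
  phi_22 = [rho(2) - phi_11 rho(1)] / [1 - phi_11 rho(1)] = [0.7385 - (0.7432)(0.7432)] / [1 - (0.7432)(0.7432)]
         = 0.18615376 / 0.44765376 = 0.4158.
Therefore phi_{22} = 0.4158.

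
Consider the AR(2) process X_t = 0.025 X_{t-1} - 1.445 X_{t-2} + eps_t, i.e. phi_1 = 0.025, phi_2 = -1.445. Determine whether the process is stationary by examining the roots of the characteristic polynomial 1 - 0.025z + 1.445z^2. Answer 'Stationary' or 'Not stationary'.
\text{Not stationary}

The AR(p) characteristic polynomial is P(z) = 1 - 0.025z + 1.445z^2.
Stationarity requires all roots to lie outside the unit circle, i.e. |z| > 1 for every root.
Set 1 + (-0.025) z + (1.445) z^2 = 0, i.e. a z^2 + b z + c = 0 with a = 1.445, b = -0.025, c = 1.
Discriminant D = b^2 - 4ac = (-0.025)^2 - 4*(1.445)*1 = 0.000625 - (5.78) = -5.779375.
D < 0, so the roots are the complex-conjugate pair z = (-b +/- i sqrt(-D)) / (2a) = 0.0087 +/- 0.8318i.
For a conjugate pair |z|^2 = z * conj(z) = (product of roots) = c/a = 1/(1.445) = 0.692042, so |z| = sqrt(0.692042) = 0.8319 for both roots.
Moduli of all roots: 0.8319, 0.8319.
All moduli strictly greater than 1? No.
Verdict: Not stationary.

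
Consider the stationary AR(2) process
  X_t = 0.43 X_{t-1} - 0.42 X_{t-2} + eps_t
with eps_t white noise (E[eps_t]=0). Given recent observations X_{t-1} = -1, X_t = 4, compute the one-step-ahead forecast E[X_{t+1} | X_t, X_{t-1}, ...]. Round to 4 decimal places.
E[X_{t+1} \mid \mathcal F_t] = 2.1400

For an AR(p) model X_t = c + sum_i phi_i X_{t-i} + eps_t, the
one-step-ahead conditional mean is
  E[X_{t+1} | X_t, ...] = c + sum_i phi_i X_{t+1-i}.
Substitute known values:
  E[X_{t+1} | ...] = (0.43) * (4) + (-0.42) * (-1)
                   = 2.1400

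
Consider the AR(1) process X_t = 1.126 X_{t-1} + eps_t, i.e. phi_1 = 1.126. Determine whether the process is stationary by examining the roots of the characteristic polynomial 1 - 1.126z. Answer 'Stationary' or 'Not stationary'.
\text{Not stationary}

The AR(p) characteristic polynomial is P(z) = 1 - 1.126z.
Stationarity requires all roots to lie outside the unit circle, i.e. |z| > 1 for every root.
This is linear in z: 1 + (-1.126) z = 0  =>  z = -1/(-1.126) = 0.888099,  |z| = 0.888099.
Moduli of all roots: 0.8881.
All moduli strictly greater than 1? No.
Verdict: Not stationary.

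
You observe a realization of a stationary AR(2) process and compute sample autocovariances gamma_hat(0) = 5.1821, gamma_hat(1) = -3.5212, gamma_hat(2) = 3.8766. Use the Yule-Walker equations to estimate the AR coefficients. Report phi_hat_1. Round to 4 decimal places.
\hat\phi_{1} = -0.3180

The Yule-Walker equations for an AR(p) process read, in matrix form,
  Gamma_p phi = r_p,   with   (Gamma_p)_{ij} = gamma(|i - j|),
                       (r_p)_i = gamma(i),   i,j = 1..p.
Substitute the sample gammas (Toeplitz matrix and right-hand side of size 2):
  Gamma_p = [[5.1821, -3.5212], [-3.5212, 5.1821]]
  r_p     = [-3.5212, 3.8766]
Written out:
  5.1821 phi_1 - 3.5212 phi_2 = -3.5212
  -3.5212 phi_1 + 5.1821 phi_2 = 3.8766
Solve by Cramer's rule:
  det = gamma(0)^2 - gamma(1)^2 = (5.1821)^2 - (-3.5212)^2 = 26.85416041 - 12.39884944 = 14.45531097
  phi_hat_1 = [gamma(1) gamma(0) - gamma(1) gamma(2)] / det = [(-3.5212)(5.1821) - (-3.5212)(3.8766)] / 14.45531097 = -4.5969266 / 14.45531097 = -0.318
  phi_hat_2 = [gamma(0) gamma(2) - gamma(1)^2] / det = [(5.1821)(3.8766) - (-3.5212)^2] / 14.45531097 = 7.69007942 / 14.45531097 = 0.532
So phi_hat = [-0.3180, 0.5320].
Therefore phi_hat_1 = -0.3180.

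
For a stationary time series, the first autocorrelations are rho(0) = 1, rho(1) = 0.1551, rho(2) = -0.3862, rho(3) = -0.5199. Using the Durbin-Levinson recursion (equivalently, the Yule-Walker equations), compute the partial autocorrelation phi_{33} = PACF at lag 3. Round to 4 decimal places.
\phi_{33} = -0.4600

The PACF at lag k is phi_{kk}, the last component of the solution
to the Yule-Walker system G_k phi = r_k where
  (G_k)_{ij} = rho(|i - j|), (r_k)_i = rho(i), i,j = 1..k.
Equivalently, Durbin-Levinson gives phi_{kk} iteratively:
  phi_{11} = rho(1)
  phi_{kk} = [rho(k) - sum_{j=1..k-1} phi_{k-1,j} rho(k-j)]
            / [1 - sum_{j=1..k-1} phi_{k-1,j} rho(j)],
  phi_{k,j} = phi_{k-1,j} - phi_{kk} phi_{k-1,k-j},  j = 1..k-1.
Step k = 1:
  phi_11 = rho(1) = 0.1551.
Step k = 2:
  phi_22 = [rho(2) - phi_11 rho(1)] / [1 - phi_11 rho(1)] = [-0.3862 - (0.1551)(0.1551)] / [1 - (0.1551)(0.1551)]
         = -0.41025601 / 0.97594399 = -0.420368.
  Update: phi_21 = phi_11 - phi_22 phi_11 = 0.1551 - (-0.420368)(0.1551) = 0.220299.
Step k = 3:
  phi_33 = [rho(3) - phi_21 rho(2) - phi_22 rho(1)] / [1 - phi_21 rho(1) - phi_22 rho(2)]
    numerator   = -0.5199 - (0.220299)(-0.3862) - (-0.420368)(0.1551) = -0.36962133
    denominator = 1 - (0.220299)(0.1551) - (-0.420368)(-0.3862) = 0.80348533
  phi_33 = -0.36962133 / 0.80348533 = -0.46.
Therefore phi_{33} = -0.4600.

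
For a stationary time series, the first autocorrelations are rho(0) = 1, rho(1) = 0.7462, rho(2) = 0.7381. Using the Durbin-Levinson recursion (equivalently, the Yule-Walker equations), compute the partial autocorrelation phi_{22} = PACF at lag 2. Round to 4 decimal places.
\phi_{22} = 0.4091

The PACF at lag k is phi_{kk}, the last component of the solution
to the Yule-Walker system G_k phi = r_k where
  (G_k)_{ij} = rho(|i - j|), (r_k)_i = rho(i), i,j = 1..k.
Equivalently, Durbin-Levinson gives phi_{kk} iteratively:
  phi_{11} = rho(1)
  phi_{kk} = [rho(k) - sum_{j=1..k-1} phi_{k-1,j} rho(k-j)]
            / [1 - sum_{j=1..k-1} phi_{k-1,j} rho(j)],
  phi_{k,j} = phi_{k-1,j} - phi_{kk} phi_{k-1,k-j},  j = 1..k-1.
Step k = 1:
  phi_11 = rho(1) = 0.7462.
Step k = 2:
  phi_22 = [rho(2) - phi_11 rho(1)] / [1 - phi_11 rho(1)] = [0.7381 - (0.7462)(0.7462)] / [1 - (0.7462)(0.7462)]
         = 0.18128556 / 0.44318556 = 0.4091.
Therefore phi_{22} = 0.4091.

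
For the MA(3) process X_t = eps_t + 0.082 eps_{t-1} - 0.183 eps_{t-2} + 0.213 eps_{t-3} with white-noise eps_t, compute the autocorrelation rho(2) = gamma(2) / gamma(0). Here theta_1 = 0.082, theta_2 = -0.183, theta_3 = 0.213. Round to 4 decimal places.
\rho(2) = -0.1525

For an MA(q) process with theta_0 = 1, the autocovariance is
  gamma(k) = sigma^2 * sum_{i=0..q-k} theta_i * theta_{i+k},
and rho(k) = gamma(k) / gamma(0). Sigma^2 cancels.
  numerator   = (1)*(-0.183) + (0.082)*(0.213) = -0.165534.
  denominator = (1)^2 + (0.082)^2 + (-0.183)^2 + (0.213)^2 = 1.085582.
  rho(2) = -0.165534 / 1.085582 = -0.1525.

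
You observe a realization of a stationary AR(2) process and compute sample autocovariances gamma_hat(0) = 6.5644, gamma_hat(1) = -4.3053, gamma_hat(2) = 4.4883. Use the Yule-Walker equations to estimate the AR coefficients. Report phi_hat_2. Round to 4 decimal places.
\hat\phi_{2} = 0.4450

The Yule-Walker equations for an AR(p) process read, in matrix form,
  Gamma_p phi = r_p,   with   (Gamma_p)_{ij} = gamma(|i - j|),
                       (r_p)_i = gamma(i),   i,j = 1..p.
Substitute the sample gammas (Toeplitz matrix and right-hand side of size 2):
  Gamma_p = [[6.5644, -4.3053], [-4.3053, 6.5644]]
  r_p     = [-4.3053, 4.4883]
Written out:
  6.5644 phi_1 - 4.3053 phi_2 = -4.3053
  -4.3053 phi_1 + 6.5644 phi_2 = 4.4883
Solve by Cramer's rule:
  det = gamma(0)^2 - gamma(1)^2 = (6.5644)^2 - (-4.3053)^2 = 43.09134736 - 18.53560809 = 24.55573927
  phi_hat_1 = [gamma(1) gamma(0) - gamma(1) gamma(2)] / det = [(-4.3053)(6.5644) - (-4.3053)(4.4883)] / 24.55573927 = -8.93823333 / 24.55573927 = -0.364
  phi_hat_2 = [gamma(0) gamma(2) - gamma(1)^2] / det = [(6.5644)(4.4883) - (-4.3053)^2] / 24.55573927 = 10.92738843 / 24.55573927 = 0.445
So phi_hat = [-0.3640, 0.4450].
Therefore phi_hat_2 = 0.4450.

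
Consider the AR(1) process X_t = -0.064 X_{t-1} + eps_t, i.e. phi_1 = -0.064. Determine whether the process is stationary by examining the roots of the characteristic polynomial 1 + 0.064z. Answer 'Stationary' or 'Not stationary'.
\text{Stationary}

The AR(p) characteristic polynomial is P(z) = 1 + 0.064z.
Stationarity requires all roots to lie outside the unit circle, i.e. |z| > 1 for every root.
This is linear in z: 1 + (0.064) z = 0  =>  z = -1/(0.064) = -15.625,  |z| = 15.625.
Moduli of all roots: 15.6250.
All moduli strictly greater than 1? Yes.
Verdict: Stationary.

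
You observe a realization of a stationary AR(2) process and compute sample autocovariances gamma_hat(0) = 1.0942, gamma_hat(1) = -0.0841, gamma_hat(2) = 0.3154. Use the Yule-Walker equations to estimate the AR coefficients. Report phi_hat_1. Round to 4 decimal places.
\hat\phi_{1} = -0.0550

The Yule-Walker equations for an AR(p) process read, in matrix form,
  Gamma_p phi = r_p,   with   (Gamma_p)_{ij} = gamma(|i - j|),
                       (r_p)_i = gamma(i),   i,j = 1..p.
Substitute the sample gammas (Toeplitz matrix and right-hand side of size 2):
  Gamma_p = [[1.0942, -0.0841], [-0.0841, 1.0942]]
  r_p     = [-0.0841, 0.3154]
Written out:
  1.0942 phi_1 - 0.0841 phi_2 = -0.0841
  -0.0841 phi_1 + 1.0942 phi_2 = 0.3154
Solve by Cramer's rule:
  det = gamma(0)^2 - gamma(1)^2 = (1.0942)^2 - (-0.0841)^2 = 1.19727364 - 0.00707281 = 1.19020083
  phi_hat_1 = [gamma(1) gamma(0) - gamma(1) gamma(2)] / det = [(-0.0841)(1.0942) - (-0.0841)(0.3154)] / 1.19020083 = -0.06549708 / 1.19020083 = -0.055
  phi_hat_2 = [gamma(0) gamma(2) - gamma(1)^2] / det = [(1.0942)(0.3154) - (-0.0841)^2] / 1.19020083 = 0.33803787 / 1.19020083 = 0.284
So phi_hat = [-0.0550, 0.2840].
Therefore phi_hat_1 = -0.0550.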